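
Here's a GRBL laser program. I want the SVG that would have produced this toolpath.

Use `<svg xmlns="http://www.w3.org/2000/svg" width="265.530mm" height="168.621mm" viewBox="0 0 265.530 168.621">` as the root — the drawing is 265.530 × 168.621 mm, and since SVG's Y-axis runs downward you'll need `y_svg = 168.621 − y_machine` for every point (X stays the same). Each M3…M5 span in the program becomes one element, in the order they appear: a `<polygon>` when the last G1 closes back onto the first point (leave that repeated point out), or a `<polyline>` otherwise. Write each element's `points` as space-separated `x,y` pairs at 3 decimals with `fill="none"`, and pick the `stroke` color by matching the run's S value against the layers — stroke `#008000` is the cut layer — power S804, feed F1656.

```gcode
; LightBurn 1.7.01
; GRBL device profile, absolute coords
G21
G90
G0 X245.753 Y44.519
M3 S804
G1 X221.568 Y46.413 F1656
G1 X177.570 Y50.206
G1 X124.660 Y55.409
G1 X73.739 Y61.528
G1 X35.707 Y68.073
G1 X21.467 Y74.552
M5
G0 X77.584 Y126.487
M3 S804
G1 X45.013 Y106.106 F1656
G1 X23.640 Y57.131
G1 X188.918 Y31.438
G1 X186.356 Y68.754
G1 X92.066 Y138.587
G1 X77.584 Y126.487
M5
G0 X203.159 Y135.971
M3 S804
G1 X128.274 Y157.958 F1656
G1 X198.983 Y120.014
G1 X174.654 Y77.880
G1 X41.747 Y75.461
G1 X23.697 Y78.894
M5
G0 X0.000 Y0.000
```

<svg xmlns="http://www.w3.org/2000/svg" width="265.530mm" height="168.621mm" viewBox="0 0 265.530 168.621">
  <polyline points="245.753,124.102 221.568,122.208 177.570,118.415 124.660,113.212 73.739,107.093 35.707,100.548 21.467,94.069" fill="none" stroke="#008000"/>
  <polygon points="77.584,42.134 45.013,62.515 23.640,111.490 188.918,137.183 186.356,99.867 92.066,30.034" fill="none" stroke="#008000"/>
  <polyline points="203.159,32.650 128.274,10.663 198.983,48.607 174.654,90.741 41.747,93.160 23.697,89.727" fill="none" stroke="#008000"/>
</svg>

Machine Y-up, SVG Y-down with viewBox height 168.621, so y_svg = 168.621 − y_machine; X carries over. Every run uses S804, so all elements get stroke `#008000` (cut).

Run 1: The run is open, so emit a `<polyline>` with points (Y-flipped): 245.753,124.102 221.568,122.208 177.570,118.415 124.660,113.212 73.739,107.093 35.707,100.548 21.467,94.069.

Run 2: The run returns to its start, so emit a `<polygon>` with points (Y-flipped): 77.584,42.134 45.013,62.515 23.640,111.490 188.918,137.183 186.356,99.867 92.066,30.034.

Run 3: The run is open, so emit a `<polyline>` with points (Y-flipped): 203.159,32.650 128.274,10.663 198.983,48.607 174.654,90.741 41.747,93.160 23.697,89.727.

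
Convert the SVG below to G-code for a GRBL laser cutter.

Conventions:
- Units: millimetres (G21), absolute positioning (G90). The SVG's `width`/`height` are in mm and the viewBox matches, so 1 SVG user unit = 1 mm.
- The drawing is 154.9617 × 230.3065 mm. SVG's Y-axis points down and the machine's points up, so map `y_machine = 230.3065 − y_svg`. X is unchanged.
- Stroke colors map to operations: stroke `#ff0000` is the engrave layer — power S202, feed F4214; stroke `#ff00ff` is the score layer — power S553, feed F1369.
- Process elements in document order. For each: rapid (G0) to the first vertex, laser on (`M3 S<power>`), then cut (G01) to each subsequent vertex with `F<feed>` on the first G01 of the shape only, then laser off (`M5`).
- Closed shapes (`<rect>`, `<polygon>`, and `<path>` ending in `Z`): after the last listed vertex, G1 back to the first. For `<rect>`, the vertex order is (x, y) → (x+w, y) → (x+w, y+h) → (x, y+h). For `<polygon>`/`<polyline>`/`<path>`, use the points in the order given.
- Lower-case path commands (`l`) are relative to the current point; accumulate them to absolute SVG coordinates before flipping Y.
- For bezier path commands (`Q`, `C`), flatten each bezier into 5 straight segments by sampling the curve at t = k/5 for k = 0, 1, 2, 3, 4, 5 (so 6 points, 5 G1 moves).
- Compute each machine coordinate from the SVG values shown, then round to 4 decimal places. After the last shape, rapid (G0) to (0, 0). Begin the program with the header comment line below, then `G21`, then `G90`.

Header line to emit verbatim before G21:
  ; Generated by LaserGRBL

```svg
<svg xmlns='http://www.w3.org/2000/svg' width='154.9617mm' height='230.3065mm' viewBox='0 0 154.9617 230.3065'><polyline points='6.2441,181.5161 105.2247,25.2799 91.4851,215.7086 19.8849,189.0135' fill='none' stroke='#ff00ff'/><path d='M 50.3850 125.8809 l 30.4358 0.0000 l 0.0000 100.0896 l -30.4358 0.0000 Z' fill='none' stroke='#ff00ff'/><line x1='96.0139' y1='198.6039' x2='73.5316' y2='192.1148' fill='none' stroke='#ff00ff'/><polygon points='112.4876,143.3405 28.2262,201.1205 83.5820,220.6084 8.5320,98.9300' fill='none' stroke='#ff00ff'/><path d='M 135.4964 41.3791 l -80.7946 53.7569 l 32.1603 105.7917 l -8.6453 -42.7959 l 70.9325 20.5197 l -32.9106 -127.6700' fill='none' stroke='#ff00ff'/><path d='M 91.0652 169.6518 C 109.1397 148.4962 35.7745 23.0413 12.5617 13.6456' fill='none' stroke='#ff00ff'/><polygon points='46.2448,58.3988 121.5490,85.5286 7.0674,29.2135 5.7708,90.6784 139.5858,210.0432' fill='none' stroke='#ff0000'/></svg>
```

; Generated by LaserGRBL
G21
G90
G0 X6.2441 Y48.7904
M3 S553
G01 X105.2247 Y205.0266 F1369
G01 X91.4851 Y14.5979
G01 X19.8849 Y41.2930
M5
G0 X50.3850 Y104.4256
M3 S553
G01 X80.8208 Y104.4256 F1369
G01 X80.8208 Y4.3360
G01 X50.3850 Y4.3360
G01 X50.3850 Y104.4256
M5
G0 X96.0139 Y31.7026
M3 S553
G01 X73.5316 Y38.1917 F1369
M5
G0 X112.4876 Y86.9660
M3 S553
G01 X28.2262 Y29.1860 F1369
G01 X83.5820 Y9.6981
G01 X8.5320 Y131.3765
G01 X112.4876 Y86.9660
M5
G0 X135.4964 Y188.9274
M3 S553
G01 X54.7018 Y135.1705 F1369
G01 X86.8621 Y29.3788
G01 X78.2168 Y72.1747
G01 X149.1493 Y51.6550
G01 X116.2387 Y179.3250
M5
G0 X91.0652 Y60.6547
M3 S553
G01 X92.0699 Y84.1011 F1369
G01 X77.9254 Y122.0021
G01 X55.4283 Y163.7806
G01 X31.3749 Y198.8592
G01 X12.5617 Y216.6609
M5
G0 X46.2448 Y171.9077
M3 S202
G01 X121.5490 Y144.7779 F4214
G01 X7.0674 Y201.0930
G01 X5.7708 Y139.6281
G01 X139.5858 Y20.2633
G01 X46.2448 Y171.9077
M5
G0 X0.0000 Y0.0000

viewBox `0 0 154.9617 230.3065` with mm width/height → 1 unit = 1 mm. Flip: y_m = 230.3065 − y_svg.

**Shape 1** — `<polyline>` open polyline, stroke `#ff00ff` → score (S553, F1369). Machine vertices: (6.2441,48.7904) → (105.2247,205.0266) → (91.4851,14.5979) → (19.8849,41.2930). Open path.

**Shape 2** — `<path>` rectangle, stroke `#ff00ff` → score (S553, F1369). Machine vertices: (50.3850,104.4256) → (80.8208,104.4256) → (80.8208,4.3360) → (50.3850,4.3360) → (50.3850,104.4256). Closed: final G1 returns to the first vertex.

**Shape 3** — `<line>` line segment, stroke `#ff00ff` → score (S553, F1369). Machine vertices: (96.0139,31.7026) → (73.5316,38.1917). Open path.

**Shape 4** — `<polygon>` closed polygon, stroke `#ff00ff` → score (S553, F1369). Machine vertices: (112.4876,86.9660) → (28.2262,29.1860) → (83.5820,9.6981) → (8.5320,131.3765) → (112.4876,86.9660). Closed: final G1 returns to the first vertex.

**Shape 5** — `<path>` open polyline, stroke `#ff00ff` → score (S553, F1369). Machine vertices: (135.4964,188.9274) → (54.7018,135.1705) → (86.8621,29.3788) → (78.2168,72.1747) → (149.1493,51.6550) → (116.2387,179.3250). Open path.

**Shape 6** — `<path>` cubic bezier, stroke `#ff00ff` → score (S553, F1369). Control points (SVG): P0=(91.0652,169.6518), P1=(109.1397,148.4962), P2=(35.7745,23.0413), P3=(12.5617,13.6456); sampled at t=k/5. Machine vertices: (91.0652,60.6547) → (92.0699,84.1011) → (77.9254,122.0021) → (55.4283,163.7806) → (31.3749,198.8592) → (12.5617,216.6609). Open path.

**Shape 7** — `<polygon>` closed polygon, stroke `#ff0000` → engrave (S202, F4214). Machine vertices: (46.2448,171.9077) → (121.5490,144.7779) → (7.0674,201.0930) → (5.7708,139.6281) → (139.5858,20.2633) → (46.2448,171.9077). Closed: final G1 returns to the first vertex.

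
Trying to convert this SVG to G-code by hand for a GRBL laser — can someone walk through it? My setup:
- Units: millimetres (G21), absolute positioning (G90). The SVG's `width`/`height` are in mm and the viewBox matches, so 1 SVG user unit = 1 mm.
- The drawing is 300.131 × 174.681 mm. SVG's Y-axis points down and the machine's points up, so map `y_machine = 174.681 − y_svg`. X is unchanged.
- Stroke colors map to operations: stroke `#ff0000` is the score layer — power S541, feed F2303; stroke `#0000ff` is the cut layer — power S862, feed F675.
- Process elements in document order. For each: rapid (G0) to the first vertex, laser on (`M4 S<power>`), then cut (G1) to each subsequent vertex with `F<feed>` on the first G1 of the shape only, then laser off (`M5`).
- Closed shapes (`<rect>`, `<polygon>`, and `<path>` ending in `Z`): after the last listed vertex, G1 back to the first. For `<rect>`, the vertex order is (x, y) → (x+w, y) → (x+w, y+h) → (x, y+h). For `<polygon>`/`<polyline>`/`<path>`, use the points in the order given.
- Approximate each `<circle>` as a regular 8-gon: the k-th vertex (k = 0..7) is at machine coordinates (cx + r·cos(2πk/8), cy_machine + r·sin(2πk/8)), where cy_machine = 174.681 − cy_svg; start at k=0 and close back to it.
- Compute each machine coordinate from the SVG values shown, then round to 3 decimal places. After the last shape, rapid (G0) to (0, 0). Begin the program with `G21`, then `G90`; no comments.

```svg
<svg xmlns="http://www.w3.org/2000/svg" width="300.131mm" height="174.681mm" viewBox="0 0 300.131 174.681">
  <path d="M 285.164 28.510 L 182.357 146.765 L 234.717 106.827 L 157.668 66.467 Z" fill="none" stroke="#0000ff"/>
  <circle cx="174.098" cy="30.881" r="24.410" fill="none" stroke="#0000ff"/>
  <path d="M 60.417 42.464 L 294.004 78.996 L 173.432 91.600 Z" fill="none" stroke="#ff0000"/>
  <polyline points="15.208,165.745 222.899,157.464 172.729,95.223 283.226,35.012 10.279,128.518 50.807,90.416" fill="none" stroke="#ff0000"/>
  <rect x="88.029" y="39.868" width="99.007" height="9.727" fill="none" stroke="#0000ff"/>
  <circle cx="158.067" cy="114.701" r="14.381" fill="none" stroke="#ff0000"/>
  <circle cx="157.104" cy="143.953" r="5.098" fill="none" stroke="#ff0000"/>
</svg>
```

1 u = 1 mm; y_m = 174.681 − y.

[1] `<path>` closed polygon, #0000ff→cut S862 F675: (285.164,146.171) → (182.357,27.916) → (234.717,67.854) → (157.668,108.214) → (285.164,146.171) (closed)

[2] `<circle>` circle, #0000ff→cut S862 F675: (198.508,143.800) → (191.358,161.060) → (174.098,168.210) → (156.838,161.060) → (149.688,143.800) → (156.838,126.540) → (174.098,119.390) → (191.358,126.540) → (198.508,143.800) (closed)

[3] `<path>` closed polygon, #ff0000→score S541 F2303: (60.417,132.217) → (294.004,95.685) → (173.432,83.081) → (60.417,132.217) (closed)

[4] `<polyline>` open polyline, #ff0000→score S541 F2303: (15.208,8.936) → (222.899,17.217) → (172.729,79.458) → (283.226,139.669) → (10.279,46.163) → (50.807,84.265)

[5] `<rect>` rectangle, #0000ff→cut S862 F675: (88.029,134.813) → (187.036,134.813) → (187.036,125.086) → (88.029,125.086) → (88.029,134.813) (closed)

[6] `<circle>` circle, #ff0000→score S541 F2303: (172.448,59.980) → (168.236,70.149) → (158.067,74.361) → (147.898,70.149) → (143.686,59.980) → (147.898,49.811) → (158.067,45.599) → (168.236,49.811) → (172.448,59.980) (closed)

[7] `<circle>` circle, #ff0000→score S541 F2303: (162.202,30.728) → (160.709,34.333) → (157.104,35.826) → (153.499,34.333) → (152.006,30.728) → (153.499,27.123) → (157.104,25.630) → (160.709,27.123) → (162.202,30.728) (closed)

G21
G90
G0 X285.164 Y146.171
M4 S862
G1 X182.357 Y27.916 F675
G1 X234.717 Y67.854
G1 X157.668 Y108.214
G1 X285.164 Y146.171
M5
G0 X198.508 Y143.800
M4 S862
G1 X191.358 Y161.060 F675
G1 X174.098 Y168.210
G1 X156.838 Y161.060
G1 X149.688 Y143.800
G1 X156.838 Y126.540
G1 X174.098 Y119.390
G1 X191.358 Y126.540
G1 X198.508 Y143.800
M5
G0 X60.417 Y132.217
M4 S541
G1 X294.004 Y95.685 F2303
G1 X173.432 Y83.081
G1 X60.417 Y132.217
M5
G0 X15.208 Y8.936
M4 S541
G1 X222.899 Y17.217 F2303
G1 X172.729 Y79.458
G1 X283.226 Y139.669
G1 X10.279 Y46.163
G1 X50.807 Y84.265
M5
G0 X88.029 Y134.813
M4 S862
G1 X187.036 Y134.813 F675
G1 X187.036 Y125.086
G1 X88.029 Y125.086
G1 X88.029 Y134.813
M5
G0 X172.448 Y59.980
M4 S541
G1 X168.236 Y70.149 F2303
G1 X158.067 Y74.361
G1 X147.898 Y70.149
G1 X143.686 Y59.980
G1 X147.898 Y49.811
G1 X158.067 Y45.599
G1 X168.236 Y49.811
G1 X172.448 Y59.980
M5
G0 X162.202 Y30.728
M4 S541
G1 X160.709 Y34.333 F2303
G1 X157.104 Y35.826
G1 X153.499 Y34.333
G1 X152.006 Y30.728
G1 X153.499 Y27.123
G1 X157.104 Y25.630
G1 X160.709 Y27.123
G1 X162.202 Y30.728
M5
G0 X0.000 Y0.000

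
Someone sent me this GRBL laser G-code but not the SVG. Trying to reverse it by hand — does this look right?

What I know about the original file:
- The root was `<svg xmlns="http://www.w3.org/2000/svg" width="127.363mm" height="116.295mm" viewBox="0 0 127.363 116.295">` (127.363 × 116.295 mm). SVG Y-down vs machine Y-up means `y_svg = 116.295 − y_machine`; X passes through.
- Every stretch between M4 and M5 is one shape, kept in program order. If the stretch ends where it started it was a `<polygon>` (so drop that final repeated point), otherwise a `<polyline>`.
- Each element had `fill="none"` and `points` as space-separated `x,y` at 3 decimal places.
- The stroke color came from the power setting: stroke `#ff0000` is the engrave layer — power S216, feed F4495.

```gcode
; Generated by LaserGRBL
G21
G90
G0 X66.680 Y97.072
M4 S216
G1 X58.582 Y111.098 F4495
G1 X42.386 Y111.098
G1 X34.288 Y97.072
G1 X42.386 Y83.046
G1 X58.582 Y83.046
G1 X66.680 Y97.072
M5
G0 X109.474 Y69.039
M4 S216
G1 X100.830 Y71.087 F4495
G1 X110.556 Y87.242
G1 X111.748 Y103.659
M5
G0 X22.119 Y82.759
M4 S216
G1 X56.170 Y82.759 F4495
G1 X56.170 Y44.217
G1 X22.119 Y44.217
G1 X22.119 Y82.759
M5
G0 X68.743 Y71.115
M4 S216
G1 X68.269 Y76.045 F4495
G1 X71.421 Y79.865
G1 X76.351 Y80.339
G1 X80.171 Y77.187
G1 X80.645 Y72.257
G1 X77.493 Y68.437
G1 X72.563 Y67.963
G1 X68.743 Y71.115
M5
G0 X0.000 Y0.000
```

y_svg = 116.295 − y_m. Every run uses S216, so all elements get stroke `#ff0000` (engrave).

[1] closed run; points: 66.680,19.223 58.582,5.197 42.386,5.197 34.288,19.223 42.386,33.249 58.582,33.249

[2] open run; points: 109.474,47.256 100.830,45.208 110.556,29.053 111.748,12.636

[3] closed run; points: 22.119,33.536 56.170,33.536 56.170,72.078 22.119,72.078

[4] closed run; points: 68.743,45.180 68.269,40.250 71.421,36.430 76.351,35.956 80.171,39.108 80.645,44.038 77.493,47.858 72.563,48.332

<svg xmlns="http://www.w3.org/2000/svg" width="127.363mm" height="116.295mm" viewBox="0 0 127.363 116.295">
  <polygon points="66.680,19.223 58.582,5.197 42.386,5.197 34.288,19.223 42.386,33.249 58.582,33.249" fill="none" stroke="#ff0000"/>
  <polyline points="109.474,47.256 100.830,45.208 110.556,29.053 111.748,12.636" fill="none" stroke="#ff0000"/>
  <polygon points="22.119,33.536 56.170,33.536 56.170,72.078 22.119,72.078" fill="none" stroke="#ff0000"/>
  <polygon points="68.743,45.180 68.269,40.250 71.421,36.430 76.351,35.956 80.171,39.108 80.645,44.038 77.493,47.858 72.563,48.332" fill="none" stroke="#ff0000"/>
</svg>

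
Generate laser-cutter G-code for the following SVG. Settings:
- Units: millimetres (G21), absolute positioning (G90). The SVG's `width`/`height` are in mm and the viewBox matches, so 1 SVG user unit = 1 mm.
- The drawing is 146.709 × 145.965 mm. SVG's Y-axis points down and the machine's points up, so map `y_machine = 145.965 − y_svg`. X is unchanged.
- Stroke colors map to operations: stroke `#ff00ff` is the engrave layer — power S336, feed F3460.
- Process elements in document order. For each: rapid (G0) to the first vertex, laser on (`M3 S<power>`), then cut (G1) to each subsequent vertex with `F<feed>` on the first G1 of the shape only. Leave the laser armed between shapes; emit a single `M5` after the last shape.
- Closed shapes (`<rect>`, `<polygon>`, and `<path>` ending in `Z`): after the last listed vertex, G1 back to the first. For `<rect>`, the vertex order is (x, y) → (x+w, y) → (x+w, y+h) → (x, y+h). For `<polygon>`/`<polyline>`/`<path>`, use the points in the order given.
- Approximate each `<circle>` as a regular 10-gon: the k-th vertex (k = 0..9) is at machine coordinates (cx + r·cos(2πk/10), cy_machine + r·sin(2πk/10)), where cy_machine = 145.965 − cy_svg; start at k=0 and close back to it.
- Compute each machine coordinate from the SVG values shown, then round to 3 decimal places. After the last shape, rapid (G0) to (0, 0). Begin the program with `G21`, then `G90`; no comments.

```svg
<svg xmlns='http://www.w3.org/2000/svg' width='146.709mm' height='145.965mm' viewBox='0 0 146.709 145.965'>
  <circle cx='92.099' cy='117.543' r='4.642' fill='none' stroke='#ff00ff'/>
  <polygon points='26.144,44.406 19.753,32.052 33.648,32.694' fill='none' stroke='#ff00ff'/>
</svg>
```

G21
G90
G0 X96.741 Y28.422
M3 S336
G1 X95.854 Y31.150 F3460
G1 X93.533 Y32.837
G1 X90.665 Y32.837
G1 X88.344 Y31.150
G1 X87.457 Y28.422
G1 X88.344 Y25.694
G1 X90.665 Y24.007
G1 X93.533 Y24.007
G1 X95.854 Y25.694
G1 X96.741 Y28.422
G0 X26.144 Y101.559
M3 S336
G1 X19.753 Y113.913 F3460
G1 X33.648 Y113.271
G1 X26.144 Y101.559
M5
G0 X0.000 Y0.000

viewBox `0 0 146.709 145.965` with mm width/height → 1 unit = 1 mm. Flip: y_m = 145.965 − y_svg.

**Shape 1** — `<circle>` circle, stroke `#ff00ff` → engrave (S336, F3460). Machine vertices: (96.741,28.422) → (95.854,31.150) → (93.533,32.837) → (90.665,32.837) → (88.344,31.150) → (87.457,28.422) → (88.344,25.694) → (90.665,24.007) → (93.533,24.007) → (95.854,25.694) → (96.741,28.422). Closed: final G1 returns to the first vertex.

**Shape 2** — `<polygon>` regular polygon, stroke `#ff00ff` → engrave (S336, F3460). Machine vertices: (26.144,101.559) → (19.753,113.913) → (33.648,113.271) → (26.144,101.559). Closed: final G1 returns to the first vertex.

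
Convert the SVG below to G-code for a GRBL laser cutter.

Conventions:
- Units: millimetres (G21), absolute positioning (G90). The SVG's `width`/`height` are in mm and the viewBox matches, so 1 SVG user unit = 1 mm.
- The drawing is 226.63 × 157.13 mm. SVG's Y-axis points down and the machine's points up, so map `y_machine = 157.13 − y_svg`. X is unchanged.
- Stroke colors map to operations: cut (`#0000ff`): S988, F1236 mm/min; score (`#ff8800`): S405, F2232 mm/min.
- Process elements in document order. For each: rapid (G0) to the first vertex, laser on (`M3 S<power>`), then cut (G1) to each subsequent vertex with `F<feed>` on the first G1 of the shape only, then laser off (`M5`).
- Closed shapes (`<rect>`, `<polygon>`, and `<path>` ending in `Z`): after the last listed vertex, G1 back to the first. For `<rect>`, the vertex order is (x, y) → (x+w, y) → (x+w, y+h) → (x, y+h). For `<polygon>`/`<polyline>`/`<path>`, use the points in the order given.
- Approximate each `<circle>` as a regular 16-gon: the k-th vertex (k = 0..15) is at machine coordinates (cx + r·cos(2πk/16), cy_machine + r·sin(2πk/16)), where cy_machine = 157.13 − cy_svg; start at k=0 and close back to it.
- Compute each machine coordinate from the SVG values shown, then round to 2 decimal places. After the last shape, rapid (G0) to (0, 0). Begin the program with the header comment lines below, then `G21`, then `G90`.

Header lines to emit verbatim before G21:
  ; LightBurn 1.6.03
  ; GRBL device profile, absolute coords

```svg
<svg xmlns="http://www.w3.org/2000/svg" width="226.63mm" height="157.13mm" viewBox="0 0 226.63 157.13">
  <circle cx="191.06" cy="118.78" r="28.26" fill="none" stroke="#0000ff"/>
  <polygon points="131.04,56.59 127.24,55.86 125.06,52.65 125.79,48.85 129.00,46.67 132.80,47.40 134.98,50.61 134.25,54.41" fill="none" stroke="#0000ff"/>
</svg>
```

; LightBurn 1.6.03
; GRBL device profile, absolute coords
G21
G90
G0 X219.32 Y38.35
M3 S988
G1 X217.17 Y49.16 F1236
G1 X211.04 Y58.33
G1 X201.87 Y64.46
G1 X191.06 Y66.61
G1 X180.25 Y64.46
G1 X171.08 Y58.33
G1 X164.95 Y49.16
G1 X162.80 Y38.35
G1 X164.95 Y27.54
G1 X171.08 Y18.37
G1 X180.25 Y12.24
G1 X191.06 Y10.09
G1 X201.87 Y12.24
G1 X211.04 Y18.37
G1 X217.17 Y27.54
G1 X219.32 Y38.35
M5
G0 X131.04 Y100.54
M3 S988
G1 X127.24 Y101.27 F1236
G1 X125.06 Y104.48
G1 X125.79 Y108.28
G1 X129.00 Y110.46
G1 X132.80 Y109.73
G1 X134.98 Y106.52
G1 X134.25 Y102.72
G1 X131.04 Y100.54
M5
G0 X0.00 Y0.00

viewBox `0 0 226.63 157.13` with mm width/height → 1 unit = 1 mm. Flip: y_m = 157.13 − y_svg.

**Shape 1** — `<circle>` circle, stroke `#0000ff` → cut (S988, F1236). Machine vertices: (219.32,38.35) → (217.17,49.16) → (211.04,58.33) → (201.87,64.46) → (191.06,66.61) → (180.25,64.46) → (171.08,58.33) → (164.95,49.16) → (162.80,38.35) → (164.95,27.54) → (171.08,18.37) → (180.25,12.24) → (191.06,10.09) → (201.87,12.24) → (211.04,18.37) → (217.17,27.54) → (219.32,38.35). Closed: final G1 returns to the first vertex.

**Shape 2** — `<polygon>` regular polygon, stroke `#0000ff` → cut (S988, F1236). Machine vertices: (131.04,100.54) → (127.24,101.27) → (125.06,104.48) → (125.79,108.28) → (129.00,110.46) → (132.80,109.73) → (134.98,106.52) → (134.25,102.72) → (131.04,100.54). Closed: final G1 returns to the first vertex.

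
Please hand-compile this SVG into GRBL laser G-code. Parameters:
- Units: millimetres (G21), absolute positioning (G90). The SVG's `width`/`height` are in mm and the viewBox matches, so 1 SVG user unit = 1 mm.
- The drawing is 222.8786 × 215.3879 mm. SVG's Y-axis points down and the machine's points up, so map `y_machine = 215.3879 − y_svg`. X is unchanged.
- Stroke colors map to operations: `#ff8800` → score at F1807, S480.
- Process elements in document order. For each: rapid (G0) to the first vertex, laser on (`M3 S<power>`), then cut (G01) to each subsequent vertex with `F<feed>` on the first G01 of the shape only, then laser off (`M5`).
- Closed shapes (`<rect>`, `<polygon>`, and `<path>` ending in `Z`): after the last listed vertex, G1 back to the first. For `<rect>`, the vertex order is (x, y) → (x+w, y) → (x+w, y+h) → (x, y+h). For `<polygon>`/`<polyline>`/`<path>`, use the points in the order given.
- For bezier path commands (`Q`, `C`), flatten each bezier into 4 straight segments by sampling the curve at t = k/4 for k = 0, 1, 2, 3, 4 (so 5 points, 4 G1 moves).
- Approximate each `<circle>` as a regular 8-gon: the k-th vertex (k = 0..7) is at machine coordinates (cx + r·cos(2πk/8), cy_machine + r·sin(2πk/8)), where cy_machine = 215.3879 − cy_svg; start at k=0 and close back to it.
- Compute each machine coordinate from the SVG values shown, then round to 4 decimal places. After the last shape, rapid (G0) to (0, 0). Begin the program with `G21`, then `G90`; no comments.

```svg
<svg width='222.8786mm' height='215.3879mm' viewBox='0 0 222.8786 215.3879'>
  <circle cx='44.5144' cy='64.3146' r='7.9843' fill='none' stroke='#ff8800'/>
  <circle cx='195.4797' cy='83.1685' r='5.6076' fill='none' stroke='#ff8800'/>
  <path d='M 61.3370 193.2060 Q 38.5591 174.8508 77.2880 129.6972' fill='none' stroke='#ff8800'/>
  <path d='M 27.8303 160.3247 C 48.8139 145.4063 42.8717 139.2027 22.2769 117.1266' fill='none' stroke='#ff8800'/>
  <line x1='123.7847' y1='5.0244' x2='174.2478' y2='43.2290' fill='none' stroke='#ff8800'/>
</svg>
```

G21
G90
G0 X52.4987 Y151.0733
M3 S480
G01 X50.1602 Y156.7191 F1807
G01 X44.5144 Y159.0576
G01 X38.8686 Y156.7191
G01 X36.5301 Y151.0733
G01 X38.8686 Y145.4275
G01 X44.5144 Y143.0890
G01 X50.1602 Y145.4275
G01 X52.4987 Y151.0733
M5
G0 X201.0873 Y132.2194
M3 S480
G01 X199.4449 Y136.1846 F1807
G01 X195.4797 Y137.8270
G01 X191.5145 Y136.1846
G01 X189.8721 Y132.2194
G01 X191.5145 Y128.2542
G01 X195.4797 Y126.6118
G01 X199.4449 Y128.2542
G01 X201.0873 Y132.2194
M5
G0 X61.3370 Y22.1819
M3 S480
G01 X53.7922 Y33.0344 F1807
G01 X53.9358 Y47.2367
G01 X61.7677 Y64.7888
G01 X77.2880 Y85.6907
M5
G0 X27.8303 Y55.0632
M3 S480
G01 X38.7112 Y65.0022 F1807
G01 X40.6455 Y73.9781
G01 X34.7839 Y84.2961
G01 X22.2769 Y98.2613
M5
G0 X123.7847 Y210.3635
M3 S480
G01 X174.2478 Y172.1589 F1807
M5
G0 X0.0000 Y0.0000

viewBox `0 0 222.8786 215.3879` with mm width/height → 1 unit = 1 mm. Flip: y_m = 215.3879 − y_svg.

**Shape 1** — `<circle>` circle, stroke `#ff8800` → score (S480, F1807). Machine vertices: (52.4987,151.0733) → (50.1602,156.7191) → (44.5144,159.0576) → (38.8686,156.7191) → (36.5301,151.0733) → (38.8686,145.4275) → (44.5144,143.0890) → (50.1602,145.4275) → (52.4987,151.0733). Closed: final G1 returns to the first vertex.

**Shape 2** — `<circle>` circle, stroke `#ff8800` → score (S480, F1807). Machine vertices: (201.0873,132.2194) → (199.4449,136.1846) → (195.4797,137.8270) → (191.5145,136.1846) → (189.8721,132.2194) → (191.5145,128.2542) → (195.4797,126.6118) → (199.4449,128.2542) → (201.0873,132.2194). Closed: final G1 returns to the first vertex.

**Shape 3** — `<path>` quadratic bezier, stroke `#ff8800` → score (S480, F1807). Control points (SVG): P0=(61.3370,193.2060), P1=(38.5591,174.8508), P2=(77.2880,129.6972); sampled at t=k/4. Machine vertices: (61.3370,22.1819) → (53.7922,33.0344) → (53.9358,47.2367) → (61.7677,64.7888) → (77.2880,85.6907). Open path.

**Shape 4** — `<path>` cubic bezier, stroke `#ff8800` → score (S480, F1807). Control points (SVG): P0=(27.8303,160.3247), P1=(48.8139,145.4063), P2=(42.8717,139.2027), P3=(22.2769,117.1266); sampled at t=k/4. Machine vertices: (27.8303,55.0632) → (38.7112,65.0022) → (40.6455,73.9781) → (34.7839,84.2961) → (22.2769,98.2613). Open path.

**Shape 5** — `<line>` line segment, stroke `#ff8800` → score (S480, F1807). Machine vertices: (123.7847,210.3635) → (174.2478,172.1589). Open path.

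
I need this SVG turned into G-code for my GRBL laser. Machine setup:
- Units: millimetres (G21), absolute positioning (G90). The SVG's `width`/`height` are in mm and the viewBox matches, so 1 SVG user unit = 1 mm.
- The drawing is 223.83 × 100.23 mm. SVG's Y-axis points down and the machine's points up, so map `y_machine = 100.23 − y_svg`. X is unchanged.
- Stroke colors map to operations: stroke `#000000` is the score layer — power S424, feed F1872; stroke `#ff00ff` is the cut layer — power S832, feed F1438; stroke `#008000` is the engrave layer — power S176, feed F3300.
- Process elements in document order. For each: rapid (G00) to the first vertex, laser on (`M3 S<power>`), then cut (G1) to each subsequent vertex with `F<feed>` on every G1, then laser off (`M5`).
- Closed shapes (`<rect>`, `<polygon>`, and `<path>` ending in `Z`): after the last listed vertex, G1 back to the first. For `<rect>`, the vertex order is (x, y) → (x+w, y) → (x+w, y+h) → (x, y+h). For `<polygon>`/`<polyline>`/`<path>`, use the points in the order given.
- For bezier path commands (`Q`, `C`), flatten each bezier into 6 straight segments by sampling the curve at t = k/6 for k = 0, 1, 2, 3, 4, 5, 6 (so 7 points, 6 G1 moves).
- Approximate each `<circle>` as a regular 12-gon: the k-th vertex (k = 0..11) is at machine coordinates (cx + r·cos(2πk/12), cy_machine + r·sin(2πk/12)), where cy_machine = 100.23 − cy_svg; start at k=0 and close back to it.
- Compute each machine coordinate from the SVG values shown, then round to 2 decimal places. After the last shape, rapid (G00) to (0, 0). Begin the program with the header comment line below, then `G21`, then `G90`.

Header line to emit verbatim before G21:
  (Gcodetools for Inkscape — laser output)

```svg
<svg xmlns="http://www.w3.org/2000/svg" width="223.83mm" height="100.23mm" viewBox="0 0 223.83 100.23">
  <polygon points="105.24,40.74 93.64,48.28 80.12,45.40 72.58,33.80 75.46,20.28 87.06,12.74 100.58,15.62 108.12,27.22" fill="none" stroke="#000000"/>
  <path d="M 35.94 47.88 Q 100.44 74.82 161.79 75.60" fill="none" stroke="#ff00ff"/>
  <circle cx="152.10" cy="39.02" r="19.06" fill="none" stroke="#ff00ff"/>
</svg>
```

Since the viewBox matches the mm dimensions, user units are millimetres directly. The only transform is the Y-flip y_m = 100.23 − y_svg.

Shape 1 is a regular polygon drawn with `<polygon>`. Its stroke #000000 means score at S424, F1872. After flipping Y the toolpath is (105.24,59.49) → (93.64,51.95) → (80.12,54.83) → (72.58,66.43) → (75.46,79.95) → (87.06,87.49) → (100.58,84.61) → (108.12,73.01) → (105.24,59.49), returning to the start.

Shape 2 is a quadratic bezier drawn with `<path>`. Its stroke #ff00ff means cut at S832, F1438. After flipping Y the toolpath is (35.94,52.35) → (57.35,44.10) → (78.59,37.30) → (99.65,31.95) → (120.54,28.06) → (141.25,25.62) → (161.79,24.63).

Shape 3 is a circle drawn with `<circle>`. Its stroke #ff00ff means cut at S832, F1438. After flipping Y the toolpath is (171.16,61.21) → (168.61,70.74) → (161.63,77.72) → (152.10,80.27) → (142.57,77.72) → (135.59,70.74) → (133.04,61.21) → (135.59,51.68) → (142.57,44.70) → (152.10,42.15) → (161.63,44.70) → (168.61,51.68) → (171.16,61.21), returning to the start.

(Gcodetools for Inkscape — laser output)
G21
G90
G00 X105.24 Y59.49
M3 S424
G1 X93.64 Y51.95 F1872
G1 X80.12 Y54.83 F1872
G1 X72.58 Y66.43 F1872
G1 X75.46 Y79.95 F1872
G1 X87.06 Y87.49 F1872
G1 X100.58 Y84.61 F1872
G1 X108.12 Y73.01 F1872
G1 X105.24 Y59.49 F1872
M5
G00 X35.94 Y52.35
M3 S832
G1 X57.35 Y44.10 F1438
G1 X78.59 Y37.30 F1438
G1 X99.65 Y31.95 F1438
G1 X120.54 Y28.06 F1438
G1 X141.25 Y25.62 F1438
G1 X161.79 Y24.63 F1438
M5
G00 X171.16 Y61.21
M3 S832
G1 X168.61 Y70.74 F1438
G1 X161.63 Y77.72 F1438
G1 X152.10 Y80.27 F1438
G1 X142.57 Y77.72 F1438
G1 X135.59 Y70.74 F1438
G1 X133.04 Y61.21 F1438
G1 X135.59 Y51.68 F1438
G1 X142.57 Y44.70 F1438
G1 X152.10 Y42.15 F1438
G1 X161.63 Y44.70 F1438
G1 X168.61 Y51.68 F1438
G1 X171.16 Y61.21 F1438
M5
G00 X0.00 Y0.00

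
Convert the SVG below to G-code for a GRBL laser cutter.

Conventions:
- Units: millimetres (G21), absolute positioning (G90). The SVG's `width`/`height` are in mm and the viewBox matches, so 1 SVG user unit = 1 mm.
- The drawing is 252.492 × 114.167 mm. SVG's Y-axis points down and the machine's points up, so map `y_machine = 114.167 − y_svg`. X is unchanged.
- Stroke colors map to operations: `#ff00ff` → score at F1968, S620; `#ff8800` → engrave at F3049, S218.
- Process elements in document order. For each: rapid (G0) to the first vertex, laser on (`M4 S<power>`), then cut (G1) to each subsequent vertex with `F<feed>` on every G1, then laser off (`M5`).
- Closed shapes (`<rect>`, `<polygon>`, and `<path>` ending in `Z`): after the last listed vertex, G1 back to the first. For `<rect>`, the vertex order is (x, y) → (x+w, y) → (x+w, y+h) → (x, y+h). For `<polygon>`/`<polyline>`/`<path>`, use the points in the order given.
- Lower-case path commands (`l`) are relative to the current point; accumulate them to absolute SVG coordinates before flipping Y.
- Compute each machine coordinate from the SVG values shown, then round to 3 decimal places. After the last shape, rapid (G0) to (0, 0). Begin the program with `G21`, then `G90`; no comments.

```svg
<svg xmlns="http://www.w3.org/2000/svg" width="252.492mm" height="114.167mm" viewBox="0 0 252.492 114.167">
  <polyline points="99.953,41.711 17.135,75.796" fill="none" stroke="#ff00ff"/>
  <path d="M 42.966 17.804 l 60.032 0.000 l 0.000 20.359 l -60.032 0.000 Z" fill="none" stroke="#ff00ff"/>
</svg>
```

1 u = 1 mm; y_m = 114.167 − y.

[1] `<polyline>` line segment, #ff00ff→score S620 F1968: (99.953,72.456) → (17.135,38.371)

[2] `<path>` rectangle, #ff00ff→score S620 F1968: (42.966,96.363) → (102.998,96.363) → (102.998,76.004) → (42.966,76.004) → (42.966,96.363) (closed)

G21
G90
G0 X99.953 Y72.456
M4 S620
G1 X17.135 Y38.371 F1968
M5
G0 X42.966 Y96.363
M4 S620
G1 X102.998 Y96.363 F1968
G1 X102.998 Y76.004 F1968
G1 X42.966 Y76.004 F1968
G1 X42.966 Y96.363 F1968
M5
G0 X0.000 Y0.000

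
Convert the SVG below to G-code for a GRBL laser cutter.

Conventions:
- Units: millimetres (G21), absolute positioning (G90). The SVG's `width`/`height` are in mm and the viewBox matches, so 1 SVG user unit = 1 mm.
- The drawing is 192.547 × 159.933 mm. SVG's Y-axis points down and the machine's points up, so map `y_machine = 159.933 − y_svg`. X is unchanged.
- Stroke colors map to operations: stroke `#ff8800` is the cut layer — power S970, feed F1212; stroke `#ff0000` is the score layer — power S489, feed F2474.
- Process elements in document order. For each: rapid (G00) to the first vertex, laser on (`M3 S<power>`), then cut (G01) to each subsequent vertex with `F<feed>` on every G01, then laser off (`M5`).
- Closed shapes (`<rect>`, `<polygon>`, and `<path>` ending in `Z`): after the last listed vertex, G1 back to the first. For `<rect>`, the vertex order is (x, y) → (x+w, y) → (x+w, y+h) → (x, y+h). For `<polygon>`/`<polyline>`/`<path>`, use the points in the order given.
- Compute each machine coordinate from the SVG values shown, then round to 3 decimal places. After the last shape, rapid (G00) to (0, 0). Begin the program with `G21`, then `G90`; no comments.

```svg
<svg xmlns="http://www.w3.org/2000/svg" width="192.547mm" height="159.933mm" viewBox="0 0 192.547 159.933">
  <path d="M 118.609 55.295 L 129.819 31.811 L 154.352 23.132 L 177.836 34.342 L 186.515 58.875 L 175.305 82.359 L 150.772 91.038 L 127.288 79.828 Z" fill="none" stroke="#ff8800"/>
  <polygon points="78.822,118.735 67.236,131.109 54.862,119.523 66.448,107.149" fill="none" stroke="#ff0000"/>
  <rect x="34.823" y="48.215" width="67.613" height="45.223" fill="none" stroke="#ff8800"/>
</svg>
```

viewBox `0 0 192.547 159.933` with mm width/height → 1 unit = 1 mm. Flip: y_m = 159.933 − y_svg.

**Shape 1** — `<path>` regular polygon, stroke `#ff8800` → cut (S970, F1212). Machine vertices: (118.609,104.638) → (129.819,128.122) → (154.352,136.801) → (177.836,125.591) → (186.515,101.058) → (175.305,77.574) → (150.772,68.895) → (127.288,80.105) → (118.609,104.638). Closed: final G1 returns to the first vertex.

**Shape 2** — `<polygon>` regular polygon, stroke `#ff0000` → score (S489, F2474). Machine vertices: (78.822,41.198) → (67.236,28.824) → (54.862,40.410) → (66.448,52.784) → (78.822,41.198). Closed: final G1 returns to the first vertex.

**Shape 3** — `<rect>` rectangle, stroke `#ff8800` → cut (S970, F1212). Machine vertices: (34.823,111.718) → (102.436,111.718) → (102.436,66.495) → (34.823,66.495) → (34.823,111.718). Closed: final G1 returns to the first vertex.

G21
G90
G00 X118.609 Y104.638
M3 S970
G01 X129.819 Y128.122 F1212
G01 X154.352 Y136.801 F1212
G01 X177.836 Y125.591 F1212
G01 X186.515 Y101.058 F1212
G01 X175.305 Y77.574 F1212
G01 X150.772 Y68.895 F1212
G01 X127.288 Y80.105 F1212
G01 X118.609 Y104.638 F1212
M5
G00 X78.822 Y41.198
M3 S489
G01 X67.236 Y28.824 F2474
G01 X54.862 Y40.410 F2474
G01 X66.448 Y52.784 F2474
G01 X78.822 Y41.198 F2474
M5
G00 X34.823 Y111.718
M3 S970
G01 X102.436 Y111.718 F1212
G01 X102.436 Y66.495 F1212
G01 X34.823 Y66.495 F1212
G01 X34.823 Y111.718 F1212
M5
G00 X0.000 Y0.000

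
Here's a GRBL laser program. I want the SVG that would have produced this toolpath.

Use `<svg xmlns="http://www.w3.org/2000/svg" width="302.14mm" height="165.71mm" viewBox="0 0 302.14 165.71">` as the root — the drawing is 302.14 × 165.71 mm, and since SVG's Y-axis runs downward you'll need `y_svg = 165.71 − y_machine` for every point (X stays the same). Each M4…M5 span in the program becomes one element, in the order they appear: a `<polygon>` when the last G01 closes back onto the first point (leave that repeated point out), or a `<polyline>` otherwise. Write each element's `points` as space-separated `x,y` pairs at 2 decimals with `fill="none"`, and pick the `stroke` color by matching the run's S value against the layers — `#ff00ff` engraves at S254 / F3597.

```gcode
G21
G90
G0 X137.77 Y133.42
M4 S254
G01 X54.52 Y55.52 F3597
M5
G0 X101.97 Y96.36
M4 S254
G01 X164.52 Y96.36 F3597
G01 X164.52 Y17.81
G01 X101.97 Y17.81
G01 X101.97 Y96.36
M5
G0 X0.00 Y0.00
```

y_svg = 165.71 − y_m. Every run uses S254, so all elements get stroke `#ff00ff` (engrave).

[1] open run; points: 137.77,32.29 54.52,110.19

[2] closed run; points: 101.97,69.35 164.52,69.35 164.52,147.90 101.97,147.90

<svg xmlns="http://www.w3.org/2000/svg" width="302.14mm" height="165.71mm" viewBox="0 0 302.14 165.71">
  <polyline points="137.77,32.29 54.52,110.19" fill="none" stroke="#ff00ff"/>
  <polygon points="101.97,69.35 164.52,69.35 164.52,147.90 101.97,147.90" fill="none" stroke="#ff00ff"/>
</svg>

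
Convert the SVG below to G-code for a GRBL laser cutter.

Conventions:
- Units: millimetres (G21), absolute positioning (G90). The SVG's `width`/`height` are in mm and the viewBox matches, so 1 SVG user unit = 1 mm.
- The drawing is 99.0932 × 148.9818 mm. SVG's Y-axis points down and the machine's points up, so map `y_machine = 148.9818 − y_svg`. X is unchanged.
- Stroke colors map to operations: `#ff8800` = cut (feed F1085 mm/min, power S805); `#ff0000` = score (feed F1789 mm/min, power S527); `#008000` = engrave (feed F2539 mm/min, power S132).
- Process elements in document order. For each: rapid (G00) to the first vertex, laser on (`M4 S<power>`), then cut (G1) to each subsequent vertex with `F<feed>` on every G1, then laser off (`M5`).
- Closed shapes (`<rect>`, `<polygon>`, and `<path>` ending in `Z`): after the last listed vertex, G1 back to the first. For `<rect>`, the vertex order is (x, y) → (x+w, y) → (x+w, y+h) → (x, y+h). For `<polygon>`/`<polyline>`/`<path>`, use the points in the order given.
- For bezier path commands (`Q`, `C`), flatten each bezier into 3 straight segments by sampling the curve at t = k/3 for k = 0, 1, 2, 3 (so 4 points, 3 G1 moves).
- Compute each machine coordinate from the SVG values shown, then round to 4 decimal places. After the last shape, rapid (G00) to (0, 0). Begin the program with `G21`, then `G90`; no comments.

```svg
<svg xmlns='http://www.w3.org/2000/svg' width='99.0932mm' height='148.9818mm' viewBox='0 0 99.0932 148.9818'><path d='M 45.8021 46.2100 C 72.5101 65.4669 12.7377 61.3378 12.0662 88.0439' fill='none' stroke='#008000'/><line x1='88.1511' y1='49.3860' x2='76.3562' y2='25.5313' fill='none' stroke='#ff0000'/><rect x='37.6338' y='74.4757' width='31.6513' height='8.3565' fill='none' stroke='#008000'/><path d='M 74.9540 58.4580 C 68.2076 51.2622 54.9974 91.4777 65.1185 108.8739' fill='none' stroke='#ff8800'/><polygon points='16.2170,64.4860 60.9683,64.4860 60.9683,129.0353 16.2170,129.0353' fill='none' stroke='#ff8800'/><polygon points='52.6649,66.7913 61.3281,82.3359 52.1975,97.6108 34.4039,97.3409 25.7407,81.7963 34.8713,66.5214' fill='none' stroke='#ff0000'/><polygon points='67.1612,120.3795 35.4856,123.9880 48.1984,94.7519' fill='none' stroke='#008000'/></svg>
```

G21
G90
G00 X45.8021 Y102.7718
M4 S132
G1 X49.0752 Y89.3020 F2539
G1 X27.0461 Y79.3738 F2539
G1 X12.0662 Y60.9379 F2539
M5
G00 X88.1511 Y99.5958
M4 S527
G1 X76.3562 Y123.4505 F1789
M5
G00 X37.6338 Y74.5061
M4 S132
G1 X69.2851 Y74.5061 F2539
G1 X69.2851 Y66.1496 F2539
G1 X37.6338 Y66.1496 F2539
G1 X37.6338 Y74.5061 F2539
M5
G00 X74.9540 Y90.5238
M4 S805
G1 X67.1565 Y84.5170 F1085
G1 X61.6710 Y62.5094 F1085
G1 X65.1185 Y40.1079 F1085
M5
G00 X16.2170 Y84.4958
M4 S805
G1 X60.9683 Y84.4958 F1085
G1 X60.9683 Y19.9465 F1085
G1 X16.2170 Y19.9465 F1085
G1 X16.2170 Y84.4958 F1085
M5
G00 X52.6649 Y82.1905
M4 S527
G1 X61.3281 Y66.6459 F1789
G1 X52.1975 Y51.3710 F1789
G1 X34.4039 Y51.6409 F1789
G1 X25.7407 Y67.1855 F1789
G1 X34.8713 Y82.4604 F1789
G1 X52.6649 Y82.1905 F1789
M5
G00 X67.1612 Y28.6023
M4 S132
G1 X35.4856 Y24.9938 F2539
G1 X48.1984 Y54.2299 F2539
G1 X67.1612 Y28.6023 F2539
M5
G00 X0.0000 Y0.0000

1 u = 1 mm; y_m = 148.9818 − y.

[1] `<path>` cubic bezier, #008000→engrave S132 F2539: (45.8021,102.7718) → (49.0752,89.3020) → (27.0461,79.3738) → (12.0662,60.9379)

[2] `<line>` line segment, #ff0000→score S527 F1789: (88.1511,99.5958) → (76.3562,123.4505)

[3] `<rect>` rectangle, #008000→engrave S132 F2539: (37.6338,74.5061) → (69.2851,74.5061) → (69.2851,66.1496) → (37.6338,66.1496) → (37.6338,74.5061) (closed)

[4] `<path>` cubic bezier, #ff8800→cut S805 F1085: (74.9540,90.5238) → (67.1565,84.5170) → (61.6710,62.5094) → (65.1185,40.1079)

[5] `<polygon>` rectangle, #ff8800→cut S805 F1085: (16.2170,84.4958) → (60.9683,84.4958) → (60.9683,19.9465) → (16.2170,19.9465) → (16.2170,84.4958) (closed)

[6] `<polygon>` regular polygon, #ff0000→score S527 F1789: (52.6649,82.1905) → (61.3281,66.6459) → (52.1975,51.3710) → (34.4039,51.6409) → (25.7407,67.1855) → (34.8713,82.4604) → (52.6649,82.1905) (closed)

[7] `<polygon>` regular polygon, #008000→engrave S132 F2539: (67.1612,28.6023) → (35.4856,24.9938) → (48.1984,54.2299) → (67.1612,28.6023) (closed)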